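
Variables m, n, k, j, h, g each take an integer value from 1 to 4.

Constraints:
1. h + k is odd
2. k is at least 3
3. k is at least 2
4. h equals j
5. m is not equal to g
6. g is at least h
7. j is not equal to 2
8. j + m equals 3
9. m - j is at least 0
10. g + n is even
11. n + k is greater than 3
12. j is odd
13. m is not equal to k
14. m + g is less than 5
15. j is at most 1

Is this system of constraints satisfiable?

Take m = 2, n = 1, k = 4, j = 1, h = 1, g = 1. Then constraint 8: j + m = 3; constraint 9: m - j = 1; constraint 11: n + k = 5, and every other listed constraint is also met.

Satisfiable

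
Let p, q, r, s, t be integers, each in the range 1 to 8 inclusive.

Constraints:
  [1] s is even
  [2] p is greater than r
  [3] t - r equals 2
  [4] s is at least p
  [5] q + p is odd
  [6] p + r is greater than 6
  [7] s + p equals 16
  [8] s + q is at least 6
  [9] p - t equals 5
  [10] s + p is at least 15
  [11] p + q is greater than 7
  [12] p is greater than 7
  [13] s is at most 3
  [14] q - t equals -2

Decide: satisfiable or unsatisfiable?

Unsatisfiable

From constraint 12: p ≥ 8. From constraints 4 and 13: p ≤ s and s ≤ 3, so p ≤ 3. But 3 < 8, so no value of p works.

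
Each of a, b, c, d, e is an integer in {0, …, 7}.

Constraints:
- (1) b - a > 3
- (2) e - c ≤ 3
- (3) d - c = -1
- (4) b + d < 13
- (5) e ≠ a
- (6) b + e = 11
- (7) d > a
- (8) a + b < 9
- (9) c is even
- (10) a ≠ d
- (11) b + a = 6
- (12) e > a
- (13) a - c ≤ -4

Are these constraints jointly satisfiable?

The assignment a = 1, b = 5, c = 6, d = 5, e = 6 works:
  constraint 1 holds since b - a = 4.
  constraint 2 holds since e - c = 0.
  constraint 3 holds since d - c = -1.
The rest check out directly.

Satisfiable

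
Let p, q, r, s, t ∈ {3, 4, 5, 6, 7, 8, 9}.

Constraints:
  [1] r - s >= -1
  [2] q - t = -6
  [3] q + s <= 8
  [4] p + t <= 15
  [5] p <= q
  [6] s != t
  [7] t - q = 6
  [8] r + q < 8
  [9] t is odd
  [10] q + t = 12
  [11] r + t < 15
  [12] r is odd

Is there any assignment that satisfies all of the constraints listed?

Satisfiable

The assignment p = 3, q = 3, r = 3, s = 4, t = 9 works:
  constraint 1 holds since r - s = -1.
  constraint 2 holds since q - t = -6.
  constraint 3 holds since q + s = 7.
The rest check out directly.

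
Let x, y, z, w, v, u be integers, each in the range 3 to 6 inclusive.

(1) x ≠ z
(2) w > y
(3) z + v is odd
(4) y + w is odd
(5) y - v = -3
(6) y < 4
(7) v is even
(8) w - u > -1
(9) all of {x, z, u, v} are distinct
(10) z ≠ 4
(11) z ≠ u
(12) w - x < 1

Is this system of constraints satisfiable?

Satisfiable

Take x = 4, y = 3, z = 5, w = 4, v = 6, u = 3. Then constraint 5: y - v = -3; constraint 8: w - u = 1; constraint 12: w - x = 0, and every other listed constraint is also met.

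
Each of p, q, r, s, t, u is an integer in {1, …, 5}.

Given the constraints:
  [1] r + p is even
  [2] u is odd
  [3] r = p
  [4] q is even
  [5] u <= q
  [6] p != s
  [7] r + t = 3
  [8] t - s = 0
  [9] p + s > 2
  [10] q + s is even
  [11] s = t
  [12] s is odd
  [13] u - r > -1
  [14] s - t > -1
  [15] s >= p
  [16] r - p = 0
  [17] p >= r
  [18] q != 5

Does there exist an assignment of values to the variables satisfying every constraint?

Unsatisfiable

Constraint 4 makes q even and constraint 12 makes s odd, so q + s must be odd. Constraint 10 says q + s is even — contradiction.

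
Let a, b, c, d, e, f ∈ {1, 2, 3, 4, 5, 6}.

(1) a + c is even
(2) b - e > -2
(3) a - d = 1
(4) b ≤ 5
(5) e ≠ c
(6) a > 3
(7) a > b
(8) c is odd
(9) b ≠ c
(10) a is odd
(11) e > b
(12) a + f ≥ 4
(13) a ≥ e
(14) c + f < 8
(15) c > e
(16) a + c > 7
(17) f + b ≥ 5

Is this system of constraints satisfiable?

Try a = 5, b = 3, c = 5, d = 4, e = 4, f = 2.
Check constraint 2: b - e = -1; constraint 3: a - d = 1; constraint 12: a + f = 7. The remaining constraints are straightforward to verify.

Satisfiable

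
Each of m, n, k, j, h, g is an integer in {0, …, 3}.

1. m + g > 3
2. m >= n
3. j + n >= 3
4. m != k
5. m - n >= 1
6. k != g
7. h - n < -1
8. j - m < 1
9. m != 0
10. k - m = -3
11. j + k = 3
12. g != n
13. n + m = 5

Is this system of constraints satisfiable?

Take m = 3, n = 2, k = 0, j = 3, h = 0, g = 3. Then constraint 1: m + g = 6; constraint 3: j + n = 5; constraint 5: m - n = 1, and every other listed constraint is also met.

Satisfiable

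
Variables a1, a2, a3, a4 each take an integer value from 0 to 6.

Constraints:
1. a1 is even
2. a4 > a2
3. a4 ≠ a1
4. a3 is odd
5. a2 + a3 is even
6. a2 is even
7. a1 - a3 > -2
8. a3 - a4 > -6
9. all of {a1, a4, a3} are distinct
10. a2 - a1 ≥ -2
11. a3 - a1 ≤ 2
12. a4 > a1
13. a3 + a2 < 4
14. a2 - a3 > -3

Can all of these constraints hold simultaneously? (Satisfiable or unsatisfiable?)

Unsatisfiable

Constraint 6 makes a2 even and constraint 4 makes a3 odd, so a2 + a3 must be odd. Constraint 5 says a2 + a3 is even — contradiction.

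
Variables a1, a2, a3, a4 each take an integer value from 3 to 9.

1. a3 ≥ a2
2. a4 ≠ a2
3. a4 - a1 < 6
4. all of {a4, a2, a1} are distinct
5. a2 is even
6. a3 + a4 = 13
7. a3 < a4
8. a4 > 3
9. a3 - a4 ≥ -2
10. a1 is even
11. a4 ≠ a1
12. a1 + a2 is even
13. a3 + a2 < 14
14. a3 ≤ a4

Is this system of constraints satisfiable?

Satisfiable

Take a1 = 4, a2 = 6, a3 = 6, a4 = 7. Then constraint 3: a4 - a1 = 3; constraint 6: a3 + a4 = 13, and every other listed constraint is also met.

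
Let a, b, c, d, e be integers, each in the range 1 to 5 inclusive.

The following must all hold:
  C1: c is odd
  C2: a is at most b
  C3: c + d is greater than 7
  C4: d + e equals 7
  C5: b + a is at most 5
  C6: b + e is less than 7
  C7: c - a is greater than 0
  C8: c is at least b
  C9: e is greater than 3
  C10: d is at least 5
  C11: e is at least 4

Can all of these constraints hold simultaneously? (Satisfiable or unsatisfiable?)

From constraint 10: d ≥ 5. From constraint 11: e ≥ 4. Hence d + e ≥ 9. But constraint 4 requires d + e = 7, and 7 < 9. Contradiction.

Unsatisfiable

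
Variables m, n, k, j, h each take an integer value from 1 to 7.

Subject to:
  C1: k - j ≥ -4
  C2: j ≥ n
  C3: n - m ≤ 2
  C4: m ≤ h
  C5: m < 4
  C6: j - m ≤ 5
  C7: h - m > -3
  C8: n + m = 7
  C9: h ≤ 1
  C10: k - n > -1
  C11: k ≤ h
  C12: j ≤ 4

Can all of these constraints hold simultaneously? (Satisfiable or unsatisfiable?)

Unsatisfiable

From constraints 2 and 12: n ≤ j ≤ 4. From constraints 4 and 9: m ≤ h ≤ 1. Hence n + m ≤ 5. But constraint 8 requires n + m = 7, and 7 > 5. Contradiction.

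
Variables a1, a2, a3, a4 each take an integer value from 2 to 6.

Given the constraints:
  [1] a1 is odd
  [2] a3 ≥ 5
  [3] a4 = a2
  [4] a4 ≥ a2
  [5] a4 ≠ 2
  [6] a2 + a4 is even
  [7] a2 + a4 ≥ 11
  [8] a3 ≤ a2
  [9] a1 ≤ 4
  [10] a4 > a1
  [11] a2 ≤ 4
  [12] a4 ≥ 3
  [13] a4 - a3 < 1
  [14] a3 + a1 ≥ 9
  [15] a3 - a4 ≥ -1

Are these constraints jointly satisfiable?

From constraints 8 and 11: a3 ≤ a2 ≤ 4. From constraint 9: a1 ≤ 4. Hence a3 + a1 ≤ 8. But constraint 14 requires a3 + a1 ≥ 9, and 9 > 8. Contradiction.

Unsatisfiable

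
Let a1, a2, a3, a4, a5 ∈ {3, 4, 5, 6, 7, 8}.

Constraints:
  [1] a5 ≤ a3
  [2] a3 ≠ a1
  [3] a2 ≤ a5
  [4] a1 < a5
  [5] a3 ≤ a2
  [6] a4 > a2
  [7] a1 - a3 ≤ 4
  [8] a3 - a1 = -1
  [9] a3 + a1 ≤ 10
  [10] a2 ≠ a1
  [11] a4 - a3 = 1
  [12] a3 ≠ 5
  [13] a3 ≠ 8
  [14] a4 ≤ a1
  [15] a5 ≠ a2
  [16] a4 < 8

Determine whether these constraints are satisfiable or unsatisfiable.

Unsatisfiable

Constraints 1, 4, 5, 6, and 14 give a4 ≤ a1, a1 < a5, a5 ≤ a3, a3 ≤ a2, a2 < a4. Chaining: a4 ≤ a1 < a5 ≤ a3 ≤ a2 < a4, which forces a4 < a4 — impossible.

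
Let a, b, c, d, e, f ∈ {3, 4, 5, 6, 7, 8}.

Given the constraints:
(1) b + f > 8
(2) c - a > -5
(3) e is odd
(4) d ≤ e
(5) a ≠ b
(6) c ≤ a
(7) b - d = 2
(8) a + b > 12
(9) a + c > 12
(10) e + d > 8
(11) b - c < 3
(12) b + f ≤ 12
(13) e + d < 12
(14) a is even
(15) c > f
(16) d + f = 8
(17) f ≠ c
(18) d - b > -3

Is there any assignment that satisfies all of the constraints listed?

One satisfying assignment is a = 8, b = 7, c = 5, d = 5, e = 5, f = 3.
For the less obvious constraints — constraint 1: b + f = 10; constraint 2: c - a = -3 — and the others hold by inspection.

Satisfiable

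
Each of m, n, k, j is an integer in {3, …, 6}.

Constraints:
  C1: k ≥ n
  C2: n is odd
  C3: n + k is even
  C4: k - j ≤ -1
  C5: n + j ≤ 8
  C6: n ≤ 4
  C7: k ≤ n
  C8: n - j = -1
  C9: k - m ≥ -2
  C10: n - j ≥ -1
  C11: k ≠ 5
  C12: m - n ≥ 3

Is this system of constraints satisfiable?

Constraints 4, 9, 10, and 12 give n − j ≥ -1, j − k ≥ 1, k − m ≥ -2, m − n ≥ 3.
Adding all 4 inequalities: the left sides telescope to 0, and the right sides sum to (-1) + 1 + (-2) + 3 = 1. So 0 ≥ 1, which is false.

Unsatisfiable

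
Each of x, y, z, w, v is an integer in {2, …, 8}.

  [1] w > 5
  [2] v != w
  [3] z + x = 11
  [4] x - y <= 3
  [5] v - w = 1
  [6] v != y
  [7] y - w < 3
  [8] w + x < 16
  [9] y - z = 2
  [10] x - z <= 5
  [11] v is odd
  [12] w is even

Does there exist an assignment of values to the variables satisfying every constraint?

Satisfiable

Take x = 7, y = 6, z = 4, w = 6, v = 7. Then constraint 3: z + x = 11; constraint 4: x - y = 1, and every other listed constraint is also met.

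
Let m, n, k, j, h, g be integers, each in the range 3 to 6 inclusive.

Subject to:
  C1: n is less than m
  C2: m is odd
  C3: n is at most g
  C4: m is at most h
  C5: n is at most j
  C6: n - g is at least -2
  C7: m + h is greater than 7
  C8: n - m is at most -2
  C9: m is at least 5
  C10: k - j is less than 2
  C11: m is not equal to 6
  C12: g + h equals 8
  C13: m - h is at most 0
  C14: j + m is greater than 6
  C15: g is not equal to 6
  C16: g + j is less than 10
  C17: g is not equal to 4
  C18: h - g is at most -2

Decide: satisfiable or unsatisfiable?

Constraints 6, 8, 13, and 18 give n − g ≥ -2, g − h ≥ 2, h − m ≥ 0, m − n ≥ 2.
Adding all 4 inequalities: the left sides telescope to 0, and the right sides sum to (-2) + 2 + 0 + 2 = 2. So 0 ≥ 2, which is false.

Unsatisfiable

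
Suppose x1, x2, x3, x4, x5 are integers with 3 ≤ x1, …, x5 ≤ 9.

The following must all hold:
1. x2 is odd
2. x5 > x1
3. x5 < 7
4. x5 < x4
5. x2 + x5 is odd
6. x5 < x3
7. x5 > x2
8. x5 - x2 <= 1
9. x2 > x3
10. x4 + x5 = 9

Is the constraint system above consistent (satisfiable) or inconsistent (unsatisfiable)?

Constraints 6, 7, and 9 give x2 < x5, x5 < x3, x3 < x2. Chaining: x2 < x5 < x3 < x2, which forces x2 < x2 — impossible.

Unsatisfiable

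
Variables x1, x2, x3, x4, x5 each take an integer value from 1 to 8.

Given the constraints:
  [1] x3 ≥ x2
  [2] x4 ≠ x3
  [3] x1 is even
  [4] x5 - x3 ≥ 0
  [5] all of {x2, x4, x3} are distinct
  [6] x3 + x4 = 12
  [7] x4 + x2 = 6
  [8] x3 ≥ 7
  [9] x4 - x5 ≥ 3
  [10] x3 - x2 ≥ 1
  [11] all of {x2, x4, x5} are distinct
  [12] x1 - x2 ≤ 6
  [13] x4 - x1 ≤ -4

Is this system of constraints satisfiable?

Constraints 4, 9, 10, 12, and 13 give x4 − x5 ≥ 3, x5 − x3 ≥ 0, x3 − x2 ≥ 1, x2 − x1 ≥ -6, x1 − x4 ≥ 4.
Adding all 5 inequalities: the left sides telescope to 0, and the right sides sum to 3 + 0 + 1 + (-6) + 4 = 2. So 0 ≥ 2, which is false.

Unsatisfiable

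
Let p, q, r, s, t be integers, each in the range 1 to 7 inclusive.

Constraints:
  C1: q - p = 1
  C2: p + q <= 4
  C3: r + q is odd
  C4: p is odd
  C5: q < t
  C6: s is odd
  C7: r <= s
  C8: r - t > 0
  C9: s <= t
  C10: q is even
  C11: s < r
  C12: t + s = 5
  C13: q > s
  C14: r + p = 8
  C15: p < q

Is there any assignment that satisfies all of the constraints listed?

Constraints 5, 7, 8, and 13 give r ≤ s, s < q, q < t, t < r. Chaining: r ≤ s < q < t < r, which forces r < r — impossible.

Unsatisfiable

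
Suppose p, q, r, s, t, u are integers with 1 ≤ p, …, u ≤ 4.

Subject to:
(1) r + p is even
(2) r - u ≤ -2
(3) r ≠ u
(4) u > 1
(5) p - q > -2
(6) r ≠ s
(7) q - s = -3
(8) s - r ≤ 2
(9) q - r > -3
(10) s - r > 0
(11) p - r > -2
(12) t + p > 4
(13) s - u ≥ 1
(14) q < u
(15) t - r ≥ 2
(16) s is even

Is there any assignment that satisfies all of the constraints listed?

Unsatisfiable

Constraints 2, 8, and 13 give r − s ≥ -2, s − u ≥ 1, u − r ≥ 2.
Adding all 3 inequalities: the left sides telescope to 0, and the right sides sum to (-2) + 1 + 2 = 1. So 0 ≥ 1, which is false.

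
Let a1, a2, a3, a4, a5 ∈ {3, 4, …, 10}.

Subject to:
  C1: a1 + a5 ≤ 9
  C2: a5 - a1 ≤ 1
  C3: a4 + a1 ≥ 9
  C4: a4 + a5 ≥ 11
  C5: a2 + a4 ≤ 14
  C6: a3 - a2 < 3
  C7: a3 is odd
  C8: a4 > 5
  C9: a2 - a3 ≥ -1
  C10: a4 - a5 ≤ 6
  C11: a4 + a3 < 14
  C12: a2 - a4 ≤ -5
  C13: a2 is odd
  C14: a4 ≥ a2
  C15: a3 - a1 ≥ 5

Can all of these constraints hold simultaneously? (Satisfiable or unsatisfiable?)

Constraints 2, 9, 10, 12, and 15 give a1 − a5 ≥ -1, a5 − a4 ≥ -6, a4 − a2 ≥ 5, a2 − a3 ≥ -1, a3 − a1 ≥ 5.
Adding all 5 inequalities: the left sides telescope to 0, and the right sides sum to (-1) + (-6) + 5 + (-1) + 5 = 2. So 0 ≥ 2, which is false.

Unsatisfiable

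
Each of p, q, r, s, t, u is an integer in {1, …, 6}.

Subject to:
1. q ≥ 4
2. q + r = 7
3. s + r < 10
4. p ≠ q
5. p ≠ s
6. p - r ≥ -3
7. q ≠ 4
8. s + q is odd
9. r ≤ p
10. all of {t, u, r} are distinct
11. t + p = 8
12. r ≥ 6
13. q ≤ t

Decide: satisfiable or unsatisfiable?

Unsatisfiable

From constraints 1 and 13: t ≥ q ≥ 4. From constraints 9 and 12: p ≥ r ≥ 6. Hence t + p ≥ 10. But constraint 11 requires t + p = 8, and 8 < 10. Contradiction.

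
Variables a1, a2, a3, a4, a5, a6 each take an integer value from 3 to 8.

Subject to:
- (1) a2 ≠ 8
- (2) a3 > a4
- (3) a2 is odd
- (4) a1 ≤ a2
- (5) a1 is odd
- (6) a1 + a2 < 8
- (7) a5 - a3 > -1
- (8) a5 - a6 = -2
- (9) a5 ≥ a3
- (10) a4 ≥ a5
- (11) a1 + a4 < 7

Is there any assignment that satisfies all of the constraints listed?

Constraints 2, 9, and 10 give a3 ≤ a5, a5 ≤ a4, a4 < a3. Chaining: a3 ≤ a5 ≤ a4 < a3, which forces a3 < a3 — impossible.

Unsatisfiable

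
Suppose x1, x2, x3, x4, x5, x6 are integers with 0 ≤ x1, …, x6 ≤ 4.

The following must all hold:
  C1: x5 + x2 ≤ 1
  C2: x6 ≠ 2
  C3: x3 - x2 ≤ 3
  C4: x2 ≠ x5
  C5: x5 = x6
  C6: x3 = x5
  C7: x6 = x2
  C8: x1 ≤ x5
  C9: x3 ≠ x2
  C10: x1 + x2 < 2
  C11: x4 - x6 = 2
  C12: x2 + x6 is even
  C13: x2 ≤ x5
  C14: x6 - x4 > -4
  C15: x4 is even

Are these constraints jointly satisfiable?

From constraints 5, 6, and 7, x3 = x5 = x6 = x2, so x3 = x2. But constraint 9 says x3 ≠ x2. Contradiction.

Unsatisfiable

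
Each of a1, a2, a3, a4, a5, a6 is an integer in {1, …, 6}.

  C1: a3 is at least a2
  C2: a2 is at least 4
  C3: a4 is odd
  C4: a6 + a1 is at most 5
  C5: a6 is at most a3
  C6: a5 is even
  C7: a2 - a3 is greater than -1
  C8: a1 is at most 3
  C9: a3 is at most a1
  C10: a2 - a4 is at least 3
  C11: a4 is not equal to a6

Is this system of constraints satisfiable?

Unsatisfiable

From constraints 1 and 2: a3 ≥ a2 and a2 ≥ 4, so a3 ≥ 4. From constraints 8 and 9: a3 ≤ a1 and a1 ≤ 3, so a3 ≤ 3. But 3 < 4, so no value of a3 works.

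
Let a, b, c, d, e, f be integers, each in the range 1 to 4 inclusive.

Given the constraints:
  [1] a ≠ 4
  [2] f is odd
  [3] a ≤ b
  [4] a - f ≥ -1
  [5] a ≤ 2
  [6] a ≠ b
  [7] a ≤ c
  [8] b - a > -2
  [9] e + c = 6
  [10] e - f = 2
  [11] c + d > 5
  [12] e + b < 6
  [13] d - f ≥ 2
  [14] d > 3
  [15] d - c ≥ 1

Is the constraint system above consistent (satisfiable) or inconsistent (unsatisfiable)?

The assignment a = 1, b = 2, c = 3, d = 4, e = 3, f = 1 works:
  constraint 4 holds since a - f = 0.
  constraint 8 holds since b - a = 1.
The rest check out directly.

Satisfiable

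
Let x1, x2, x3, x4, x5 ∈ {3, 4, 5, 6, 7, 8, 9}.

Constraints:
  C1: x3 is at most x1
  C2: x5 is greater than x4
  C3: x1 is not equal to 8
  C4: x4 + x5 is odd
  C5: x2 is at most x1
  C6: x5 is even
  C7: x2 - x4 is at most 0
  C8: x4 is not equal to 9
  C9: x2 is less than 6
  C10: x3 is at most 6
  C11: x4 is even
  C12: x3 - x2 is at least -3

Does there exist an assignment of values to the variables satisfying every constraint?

Unsatisfiable

Constraint 11 makes x4 even and constraint 6 makes x5 even, so x4 + x5 must be even. Constraint 4 says x4 + x5 is odd — contradiction.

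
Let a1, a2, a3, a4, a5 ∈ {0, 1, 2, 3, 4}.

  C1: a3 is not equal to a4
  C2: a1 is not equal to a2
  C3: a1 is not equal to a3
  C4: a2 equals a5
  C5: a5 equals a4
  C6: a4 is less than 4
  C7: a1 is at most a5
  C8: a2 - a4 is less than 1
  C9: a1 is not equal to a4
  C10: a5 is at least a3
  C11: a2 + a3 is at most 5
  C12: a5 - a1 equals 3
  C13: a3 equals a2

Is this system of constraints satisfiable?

From constraints 4, 5, and 13, a3 = a2 = a5 = a4, so a3 = a4. But constraint 1 says a3 ≠ a4. Contradiction.

Unsatisfiable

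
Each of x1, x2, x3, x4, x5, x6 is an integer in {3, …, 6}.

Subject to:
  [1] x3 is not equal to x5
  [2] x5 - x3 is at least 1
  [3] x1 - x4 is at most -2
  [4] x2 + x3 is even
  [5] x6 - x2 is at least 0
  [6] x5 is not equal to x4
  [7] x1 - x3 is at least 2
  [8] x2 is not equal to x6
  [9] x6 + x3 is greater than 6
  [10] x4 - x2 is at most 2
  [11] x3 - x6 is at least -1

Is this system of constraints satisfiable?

Unsatisfiable

Constraints 3, 5, 7, 10, and 11 give x2 − x4 ≥ -2, x4 − x1 ≥ 2, x1 − x3 ≥ 2, x3 − x6 ≥ -1, x6 − x2 ≥ 0.
Adding all 5 inequalities: the left sides telescope to 0, and the right sides sum to (-2) + 2 + 2 + (-1) + 0 = 1. So 0 ≥ 1, which is false.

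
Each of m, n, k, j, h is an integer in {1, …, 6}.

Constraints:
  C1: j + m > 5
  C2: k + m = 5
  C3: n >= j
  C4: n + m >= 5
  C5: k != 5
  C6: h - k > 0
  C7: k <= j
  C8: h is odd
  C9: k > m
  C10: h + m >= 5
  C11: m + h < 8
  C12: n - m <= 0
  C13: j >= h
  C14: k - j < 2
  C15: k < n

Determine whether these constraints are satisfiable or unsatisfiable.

Unsatisfiable

Constraints 3, 6, 9, 12, and 13 give k < h, h ≤ j, j ≤ n, n ≤ m, m < k. Chaining: k < h ≤ j ≤ n ≤ m < k, which forces k < k — impossible.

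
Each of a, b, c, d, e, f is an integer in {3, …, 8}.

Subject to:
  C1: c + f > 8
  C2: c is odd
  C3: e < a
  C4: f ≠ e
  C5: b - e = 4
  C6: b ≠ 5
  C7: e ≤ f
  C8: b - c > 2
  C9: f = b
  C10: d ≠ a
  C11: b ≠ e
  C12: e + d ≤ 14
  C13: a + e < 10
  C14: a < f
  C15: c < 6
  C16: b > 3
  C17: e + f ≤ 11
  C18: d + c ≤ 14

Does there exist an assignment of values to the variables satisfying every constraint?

One satisfying assignment is a = 4, b = 7, c = 3, d = 8, e = 3, f = 7.
For the less obvious constraints — constraint 1: c + f = 10; constraint 5: b - e = 4 — and the others hold by inspection.

Satisfiable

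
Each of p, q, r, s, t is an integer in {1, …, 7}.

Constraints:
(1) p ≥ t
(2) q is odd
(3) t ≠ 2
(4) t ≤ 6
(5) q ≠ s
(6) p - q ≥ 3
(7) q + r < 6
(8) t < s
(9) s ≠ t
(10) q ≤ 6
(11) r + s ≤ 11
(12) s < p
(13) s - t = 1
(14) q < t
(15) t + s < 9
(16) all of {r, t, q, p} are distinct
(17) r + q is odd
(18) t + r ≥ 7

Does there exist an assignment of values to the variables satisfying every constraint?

One satisfying assignment is p = 5, q = 1, r = 4, s = 4, t = 3.
For the less obvious constraints — constraint 6: p - q = 4; constraint 7: q + r = 5 — and the others hold by inspection.

Satisfiable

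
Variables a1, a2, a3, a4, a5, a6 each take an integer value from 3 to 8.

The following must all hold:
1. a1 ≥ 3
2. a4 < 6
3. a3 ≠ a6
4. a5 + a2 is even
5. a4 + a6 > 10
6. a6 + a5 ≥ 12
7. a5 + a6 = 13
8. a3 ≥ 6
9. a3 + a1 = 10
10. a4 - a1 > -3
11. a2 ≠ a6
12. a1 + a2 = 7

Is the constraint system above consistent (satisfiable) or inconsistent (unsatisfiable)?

Satisfiable

Setting (a1, a2, a3, a4, a5, a6) = (4, 3, 6, 4, 5, 8) satisfies everything: constraint 5: a4 + a6 = 12; constraint 6: a6 + a5 = 13; constraint 7: a5 + a6 = 13, and the others follow.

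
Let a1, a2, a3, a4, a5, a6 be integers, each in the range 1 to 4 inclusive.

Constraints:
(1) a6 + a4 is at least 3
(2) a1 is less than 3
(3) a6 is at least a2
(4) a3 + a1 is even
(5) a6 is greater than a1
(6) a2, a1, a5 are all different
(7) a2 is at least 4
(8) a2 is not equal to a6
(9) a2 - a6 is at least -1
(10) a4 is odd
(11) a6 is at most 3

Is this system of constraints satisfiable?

Unsatisfiable

From constraint 7: a2 ≥ 4. From constraints 3 and 11: a2 ≤ a6 and a6 ≤ 3, so a2 ≤ 3. But 3 < 4, so no value of a2 works.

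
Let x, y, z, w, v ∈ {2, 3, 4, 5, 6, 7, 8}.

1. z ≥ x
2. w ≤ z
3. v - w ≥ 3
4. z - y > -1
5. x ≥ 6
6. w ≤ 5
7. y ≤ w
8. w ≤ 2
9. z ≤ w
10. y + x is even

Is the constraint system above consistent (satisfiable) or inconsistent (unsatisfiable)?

From constraints 1 and 5: z ≥ x and x ≥ 6, so z ≥ 6. From constraints 8 and 9: z ≤ w and w ≤ 2, so z ≤ 2. But 2 < 6, so no value of z works.

Unsatisfiable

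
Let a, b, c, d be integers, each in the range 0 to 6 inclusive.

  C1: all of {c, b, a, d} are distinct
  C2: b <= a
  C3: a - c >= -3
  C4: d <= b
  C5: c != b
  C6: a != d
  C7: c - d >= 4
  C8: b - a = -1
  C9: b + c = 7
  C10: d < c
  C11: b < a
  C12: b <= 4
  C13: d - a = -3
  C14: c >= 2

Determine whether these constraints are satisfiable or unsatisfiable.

Try a = 3, b = 2, c = 5, d = 0.
Check constraint 3: a - c = -2; constraint 7: c - d = 5. The remaining constraints are straightforward to verify.

Satisfiable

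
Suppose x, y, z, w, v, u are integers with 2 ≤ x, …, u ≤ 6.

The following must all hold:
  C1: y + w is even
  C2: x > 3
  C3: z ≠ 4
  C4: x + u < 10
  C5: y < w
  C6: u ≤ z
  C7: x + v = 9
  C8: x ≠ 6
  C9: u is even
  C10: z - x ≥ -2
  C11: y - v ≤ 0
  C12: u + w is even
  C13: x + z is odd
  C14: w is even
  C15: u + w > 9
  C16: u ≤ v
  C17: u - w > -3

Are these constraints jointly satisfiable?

Setting (x, y, z, w, v, u) = (4, 4, 5, 6, 5, 4) satisfies everything: constraint 4: x + u = 8; constraint 7: x + v = 9, and the others follow.

Satisfiable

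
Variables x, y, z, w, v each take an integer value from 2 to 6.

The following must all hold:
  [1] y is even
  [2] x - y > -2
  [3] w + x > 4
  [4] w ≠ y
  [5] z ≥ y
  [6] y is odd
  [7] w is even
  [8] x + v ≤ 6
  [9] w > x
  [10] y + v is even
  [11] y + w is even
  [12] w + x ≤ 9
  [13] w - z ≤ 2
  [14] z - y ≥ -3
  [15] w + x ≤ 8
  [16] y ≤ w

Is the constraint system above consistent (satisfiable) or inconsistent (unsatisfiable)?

Constraint 6 makes y odd and constraint 7 makes w even, so y + w must be odd. Constraint 11 says y + w is even — contradiction.

Unsatisfiable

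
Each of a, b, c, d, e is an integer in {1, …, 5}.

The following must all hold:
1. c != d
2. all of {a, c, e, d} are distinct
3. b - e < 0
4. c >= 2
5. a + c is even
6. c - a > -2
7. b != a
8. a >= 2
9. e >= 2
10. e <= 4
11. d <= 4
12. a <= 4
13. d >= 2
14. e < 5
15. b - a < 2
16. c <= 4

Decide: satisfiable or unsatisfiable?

Constraints 4, 8, 9, 10, 11, 12, 13, and 16 confine each of a, c, e, d to the 3 values {2, …, 4}.
Constraint 2 requires all 4 of them to be distinct, but only 3 values are available — impossible by the pigeonhole principle.

Unsatisfiable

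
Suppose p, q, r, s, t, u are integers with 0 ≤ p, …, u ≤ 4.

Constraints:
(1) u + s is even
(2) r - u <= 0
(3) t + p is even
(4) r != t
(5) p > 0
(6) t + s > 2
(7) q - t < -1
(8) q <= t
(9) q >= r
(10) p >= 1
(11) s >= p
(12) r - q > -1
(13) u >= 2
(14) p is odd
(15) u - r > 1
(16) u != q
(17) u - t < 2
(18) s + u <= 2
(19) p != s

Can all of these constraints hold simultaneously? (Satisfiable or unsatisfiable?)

From constraints 10 and 11: s ≥ p ≥ 1. From constraint 13: u ≥ 2. Hence s + u ≥ 3. But constraint 18 requires s + u ≤ 2, and 2 < 3. Contradiction.

Unsatisfiable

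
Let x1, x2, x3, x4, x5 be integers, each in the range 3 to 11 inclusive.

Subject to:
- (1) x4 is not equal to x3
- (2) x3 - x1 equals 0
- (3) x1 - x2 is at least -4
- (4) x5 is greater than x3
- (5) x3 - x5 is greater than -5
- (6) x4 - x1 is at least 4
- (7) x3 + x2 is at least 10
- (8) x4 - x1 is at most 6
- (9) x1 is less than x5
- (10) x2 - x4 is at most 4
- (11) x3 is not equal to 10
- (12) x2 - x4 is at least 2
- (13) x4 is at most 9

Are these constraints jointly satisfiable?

Unsatisfiable

Constraints 3, 6, and 12 give x1 − x2 ≥ -4, x2 − x4 ≥ 2, x4 − x1 ≥ 4.
Adding all 3 inequalities: the left sides telescope to 0, and the right sides sum to (-4) + 2 + 4 = 2. So 0 ≥ 2, which is false.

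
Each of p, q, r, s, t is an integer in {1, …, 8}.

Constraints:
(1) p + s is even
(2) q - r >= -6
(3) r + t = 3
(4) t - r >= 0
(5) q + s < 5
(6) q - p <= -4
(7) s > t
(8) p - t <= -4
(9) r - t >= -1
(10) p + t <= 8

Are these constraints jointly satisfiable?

Constraints 2, 6, 8, and 9 give p − q ≥ 4, q − r ≥ -6, r − t ≥ -1, t − p ≥ 4.
Adding all 4 inequalities: the left sides telescope to 0, and the right sides sum to 4 + (-6) + (-1) + 4 = 1. So 0 ≥ 1, which is false.

Unsatisfiable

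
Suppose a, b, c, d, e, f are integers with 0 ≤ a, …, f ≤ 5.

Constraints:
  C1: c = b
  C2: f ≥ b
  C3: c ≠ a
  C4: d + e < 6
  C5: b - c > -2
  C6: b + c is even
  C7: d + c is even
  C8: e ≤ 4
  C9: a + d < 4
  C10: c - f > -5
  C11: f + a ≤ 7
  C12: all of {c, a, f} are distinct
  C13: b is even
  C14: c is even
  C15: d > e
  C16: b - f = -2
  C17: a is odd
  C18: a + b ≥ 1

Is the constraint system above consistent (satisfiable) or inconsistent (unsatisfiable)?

The assignment a = 1, b = 2, c = 2, d = 2, e = 1, f = 4 works:
  constraint 4 holds since d + e = 3.
  constraint 5 holds since b - c = 0.
  constraint 9 holds since a + d = 3.
The rest check out directly.

Satisfiable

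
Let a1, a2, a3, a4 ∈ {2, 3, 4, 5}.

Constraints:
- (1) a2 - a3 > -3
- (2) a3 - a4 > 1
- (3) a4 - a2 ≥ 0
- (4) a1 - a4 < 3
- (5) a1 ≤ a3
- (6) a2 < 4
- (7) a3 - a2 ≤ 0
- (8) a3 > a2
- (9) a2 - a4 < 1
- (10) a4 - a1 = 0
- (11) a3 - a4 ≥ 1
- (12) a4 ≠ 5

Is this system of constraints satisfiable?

Constraints 3, 7, and 11 give a3 − a4 ≥ 1, a4 − a2 ≥ 0, a2 − a3 ≥ 0.
Adding all 3 inequalities: the left sides telescope to 0, and the right sides sum to 1 + 0 + 0 = 1. So 0 ≥ 1, which is false.

Unsatisfiable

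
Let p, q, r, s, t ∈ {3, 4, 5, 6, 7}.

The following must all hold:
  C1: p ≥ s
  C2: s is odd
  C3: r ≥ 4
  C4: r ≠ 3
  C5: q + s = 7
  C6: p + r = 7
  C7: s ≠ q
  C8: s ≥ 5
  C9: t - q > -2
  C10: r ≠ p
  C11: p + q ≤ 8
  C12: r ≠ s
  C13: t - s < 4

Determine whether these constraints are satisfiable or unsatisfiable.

From constraints 1 and 8: p ≥ s ≥ 5. From constraint 3: r ≥ 4. Hence p + r ≥ 9. But constraint 6 requires p + r = 7, and 7 < 9. Contradiction.

Unsatisfiable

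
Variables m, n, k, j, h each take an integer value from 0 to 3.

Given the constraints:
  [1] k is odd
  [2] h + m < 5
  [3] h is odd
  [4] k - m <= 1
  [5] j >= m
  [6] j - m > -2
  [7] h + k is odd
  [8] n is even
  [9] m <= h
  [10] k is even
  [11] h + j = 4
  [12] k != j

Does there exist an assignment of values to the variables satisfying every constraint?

Unsatisfiable

Constraint 3 makes h odd and constraint 1 makes k odd, so h + k must be even. Constraint 7 says h + k is odd — contradiction.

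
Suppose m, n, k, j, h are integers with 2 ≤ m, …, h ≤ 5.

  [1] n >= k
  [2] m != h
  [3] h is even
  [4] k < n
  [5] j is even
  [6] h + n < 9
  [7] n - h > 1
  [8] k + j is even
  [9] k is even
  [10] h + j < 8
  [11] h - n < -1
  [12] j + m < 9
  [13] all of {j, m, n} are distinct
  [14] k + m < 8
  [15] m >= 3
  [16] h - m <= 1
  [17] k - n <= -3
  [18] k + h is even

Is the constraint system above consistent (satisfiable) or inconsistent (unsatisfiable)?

One satisfying assignment is m = 3, n = 5, k = 2, j = 4, h = 2.
For the less obvious constraints — constraint 6: h + n = 7; constraint 7: n - h = 3 — and the others hold by inspection.

Satisfiable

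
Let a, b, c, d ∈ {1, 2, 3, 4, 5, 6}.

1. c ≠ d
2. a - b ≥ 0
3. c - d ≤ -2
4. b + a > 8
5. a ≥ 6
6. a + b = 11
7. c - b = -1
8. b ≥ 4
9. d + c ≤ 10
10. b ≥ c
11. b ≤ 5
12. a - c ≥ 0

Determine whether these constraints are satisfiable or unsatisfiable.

Satisfiable

Try a = 6, b = 5, c = 4, d = 6.
Check constraint 2: a - b = 1; constraint 3: c - d = -2; constraint 4: b + a = 11. The remaining constraints are straightforward to verify.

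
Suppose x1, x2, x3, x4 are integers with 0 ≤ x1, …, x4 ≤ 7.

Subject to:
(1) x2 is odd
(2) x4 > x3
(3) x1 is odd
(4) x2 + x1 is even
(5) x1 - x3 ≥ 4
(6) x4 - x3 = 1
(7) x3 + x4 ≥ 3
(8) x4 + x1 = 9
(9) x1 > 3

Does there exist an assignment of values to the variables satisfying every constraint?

Satisfiable

Setting (x1, x2, x3, x4) = (7, 1, 1, 2) satisfies everything: constraint 5: x1 - x3 = 6; constraint 6: x4 - x3 = 1; constraint 7: x3 + x4 = 3, and the others follow.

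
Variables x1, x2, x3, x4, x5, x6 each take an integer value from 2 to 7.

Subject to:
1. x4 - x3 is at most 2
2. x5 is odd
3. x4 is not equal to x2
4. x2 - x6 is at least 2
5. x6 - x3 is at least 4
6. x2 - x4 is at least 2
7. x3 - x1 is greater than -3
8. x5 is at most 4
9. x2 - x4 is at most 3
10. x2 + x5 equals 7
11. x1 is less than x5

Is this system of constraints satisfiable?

Unsatisfiable

Constraints 1, 4, 5, and 9 give x4 − x2 ≥ -3, x2 − x6 ≥ 2, x6 − x3 ≥ 4, x3 − x4 ≥ -2.
Adding all 4 inequalities: the left sides telescope to 0, and the right sides sum to (-3) + 2 + 4 + (-2) = 1. So 0 ≥ 1, which is false.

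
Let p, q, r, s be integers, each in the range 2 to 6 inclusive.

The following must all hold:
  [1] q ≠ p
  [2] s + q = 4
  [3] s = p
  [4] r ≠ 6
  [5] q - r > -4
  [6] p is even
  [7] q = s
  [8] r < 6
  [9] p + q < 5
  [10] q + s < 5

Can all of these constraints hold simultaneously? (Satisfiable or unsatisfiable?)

From constraints 3 and 7, q = s = p, so q = p. But constraint 1 says q ≠ p. Contradiction.

Unsatisfiable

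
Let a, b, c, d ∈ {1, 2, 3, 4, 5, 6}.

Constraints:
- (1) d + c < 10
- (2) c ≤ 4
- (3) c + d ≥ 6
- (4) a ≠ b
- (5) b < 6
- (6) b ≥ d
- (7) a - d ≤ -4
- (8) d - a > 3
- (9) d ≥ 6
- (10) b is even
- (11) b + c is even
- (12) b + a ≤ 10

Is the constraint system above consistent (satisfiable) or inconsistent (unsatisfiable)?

Unsatisfiable

From constraints 6 and 9: b ≥ d and d ≥ 6, so b ≥ 6. From constraint 5: b ≤ 5. But 5 < 6, so no value of b works.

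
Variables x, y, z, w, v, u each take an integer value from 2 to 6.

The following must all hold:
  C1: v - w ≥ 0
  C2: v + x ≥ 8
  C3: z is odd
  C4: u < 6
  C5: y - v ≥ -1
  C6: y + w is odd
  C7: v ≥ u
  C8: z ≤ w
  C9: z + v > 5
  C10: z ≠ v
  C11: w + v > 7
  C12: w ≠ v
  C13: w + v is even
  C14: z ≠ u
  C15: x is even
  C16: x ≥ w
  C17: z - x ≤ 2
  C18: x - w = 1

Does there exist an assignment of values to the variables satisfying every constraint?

The assignment x = 4, y = 4, z = 3, w = 3, v = 5, u = 5 works:
  constraint 1 holds since v - w = 2.
  constraint 2 holds since v + x = 9.
The rest check out directly.

Satisfiable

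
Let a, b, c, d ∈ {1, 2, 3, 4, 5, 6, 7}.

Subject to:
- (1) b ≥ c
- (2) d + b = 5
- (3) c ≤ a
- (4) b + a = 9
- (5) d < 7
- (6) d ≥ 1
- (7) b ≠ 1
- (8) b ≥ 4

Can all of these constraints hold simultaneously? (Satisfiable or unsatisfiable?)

Satisfiable

Try a = 5, b = 4, c = 1, d = 1.
Check constraint 1: b = 4, c = 1; constraint 2: d + b = 5; constraint 4: b + a = 9. The remaining constraints are straightforward to verify.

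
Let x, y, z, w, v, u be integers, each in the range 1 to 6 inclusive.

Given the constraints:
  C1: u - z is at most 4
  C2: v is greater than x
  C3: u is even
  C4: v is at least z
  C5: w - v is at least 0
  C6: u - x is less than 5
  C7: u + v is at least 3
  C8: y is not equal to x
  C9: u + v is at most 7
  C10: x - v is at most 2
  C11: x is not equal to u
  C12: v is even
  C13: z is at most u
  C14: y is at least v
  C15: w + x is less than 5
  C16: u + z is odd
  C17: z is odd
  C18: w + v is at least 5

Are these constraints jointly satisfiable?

Satisfiable

Try x = 1, y = 3, z = 1, w = 3, v = 2, u = 4.
Check constraint 1: u - z = 3; constraint 5: w - v = 1. The remaining constraints are straightforward to verify.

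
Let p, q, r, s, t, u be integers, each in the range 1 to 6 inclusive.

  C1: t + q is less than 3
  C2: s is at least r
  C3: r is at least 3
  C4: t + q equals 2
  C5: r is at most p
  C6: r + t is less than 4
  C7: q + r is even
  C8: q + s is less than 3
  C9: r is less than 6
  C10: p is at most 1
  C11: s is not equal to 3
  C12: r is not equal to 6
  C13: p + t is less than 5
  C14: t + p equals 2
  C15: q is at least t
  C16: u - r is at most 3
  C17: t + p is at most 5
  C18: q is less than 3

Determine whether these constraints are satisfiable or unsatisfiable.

From constraint 3: r ≥ 3. From constraints 5 and 10: r ≤ p and p ≤ 1, so r ≤ 1. But 1 < 3, so no value of r works.

Unsatisfiable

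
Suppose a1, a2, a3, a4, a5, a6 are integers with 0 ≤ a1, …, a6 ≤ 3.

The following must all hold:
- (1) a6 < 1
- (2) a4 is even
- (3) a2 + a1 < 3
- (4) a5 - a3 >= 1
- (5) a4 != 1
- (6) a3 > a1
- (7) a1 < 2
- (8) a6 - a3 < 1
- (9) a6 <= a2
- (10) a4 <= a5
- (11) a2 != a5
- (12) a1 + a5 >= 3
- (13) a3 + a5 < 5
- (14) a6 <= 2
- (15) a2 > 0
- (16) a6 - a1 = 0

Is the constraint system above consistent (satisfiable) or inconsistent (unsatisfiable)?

Satisfiable

Take a1 = 0, a2 = 1, a3 = 1, a4 = 0, a5 = 3, a6 = 0. Then constraint 3: a2 + a1 = 1; constraint 4: a5 - a3 = 2; constraint 8: a6 - a3 = -1, and every other listed constraint is also met.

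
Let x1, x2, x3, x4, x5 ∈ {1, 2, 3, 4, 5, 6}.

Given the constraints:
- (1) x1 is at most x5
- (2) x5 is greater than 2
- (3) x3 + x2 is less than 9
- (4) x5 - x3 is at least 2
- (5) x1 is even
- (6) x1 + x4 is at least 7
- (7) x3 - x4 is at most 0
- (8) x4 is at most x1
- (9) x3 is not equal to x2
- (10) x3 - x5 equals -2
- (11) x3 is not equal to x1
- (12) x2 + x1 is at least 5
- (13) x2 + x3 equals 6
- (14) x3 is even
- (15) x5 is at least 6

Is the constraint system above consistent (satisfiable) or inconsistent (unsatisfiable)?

Satisfiable

Setting (x1, x2, x3, x4, x5) = (6, 2, 4, 4, 6) satisfies everything: constraint 3: x3 + x2 = 6; constraint 4: x5 - x3 = 2, and the others follow.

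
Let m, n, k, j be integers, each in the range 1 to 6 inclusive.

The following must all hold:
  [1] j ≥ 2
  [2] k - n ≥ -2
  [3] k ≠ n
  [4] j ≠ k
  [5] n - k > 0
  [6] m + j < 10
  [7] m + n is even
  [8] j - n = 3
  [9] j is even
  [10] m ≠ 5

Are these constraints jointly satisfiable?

Satisfiable

Try m = 3, n = 3, k = 2, j = 6.
Check constraint 2: k - n = -1; constraint 5: n - k = 1. The remaining constraints are straightforward to verify.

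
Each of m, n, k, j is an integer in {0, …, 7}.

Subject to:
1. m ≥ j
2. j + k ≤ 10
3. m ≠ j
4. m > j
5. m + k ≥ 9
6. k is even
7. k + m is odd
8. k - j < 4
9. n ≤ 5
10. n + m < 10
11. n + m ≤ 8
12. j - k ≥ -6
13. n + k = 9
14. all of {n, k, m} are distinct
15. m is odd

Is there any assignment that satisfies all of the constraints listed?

Satisfiable

Take m = 5, n = 3, k = 6, j = 3. Then constraint 2: j + k = 9; constraint 5: m + k = 11, and every other listed constraint is also met.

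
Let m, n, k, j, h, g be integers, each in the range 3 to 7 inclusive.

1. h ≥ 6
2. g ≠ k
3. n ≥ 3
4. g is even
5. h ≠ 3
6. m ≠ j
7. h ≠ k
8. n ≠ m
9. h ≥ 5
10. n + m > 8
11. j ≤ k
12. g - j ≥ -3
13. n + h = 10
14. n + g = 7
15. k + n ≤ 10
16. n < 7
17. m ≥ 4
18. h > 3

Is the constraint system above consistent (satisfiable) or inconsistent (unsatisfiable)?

Setting (m, n, k, j, h, g) = (7, 3, 5, 4, 7, 4) satisfies everything: constraint 10: n + m = 10; constraint 12: g - j = 0, and the others follow.

Satisfiable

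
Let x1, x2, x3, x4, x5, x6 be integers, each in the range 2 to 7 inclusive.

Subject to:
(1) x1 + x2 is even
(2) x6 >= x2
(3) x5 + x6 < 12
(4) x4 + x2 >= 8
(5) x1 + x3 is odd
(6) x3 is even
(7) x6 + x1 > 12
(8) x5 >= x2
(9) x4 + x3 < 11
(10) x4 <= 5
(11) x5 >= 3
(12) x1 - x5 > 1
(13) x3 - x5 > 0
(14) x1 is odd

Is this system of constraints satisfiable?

Satisfiable

The assignment x1 = 7, x2 = 5, x3 = 6, x4 = 4, x5 = 5, x6 = 6 works:
  constraint 3 holds since x5 + x6 = 11.
  constraint 4 holds since x4 + x2 = 9.
The rest check out directly.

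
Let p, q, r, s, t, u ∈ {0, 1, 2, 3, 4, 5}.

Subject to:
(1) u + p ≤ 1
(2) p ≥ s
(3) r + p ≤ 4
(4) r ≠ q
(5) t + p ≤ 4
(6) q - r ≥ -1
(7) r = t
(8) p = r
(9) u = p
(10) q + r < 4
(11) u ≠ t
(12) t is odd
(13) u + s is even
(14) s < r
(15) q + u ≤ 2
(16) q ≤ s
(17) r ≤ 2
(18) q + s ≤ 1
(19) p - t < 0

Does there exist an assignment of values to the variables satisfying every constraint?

Unsatisfiable

From constraints 7, 8, and 9, u = p = r = t, so u = t. But constraint 11 says u ≠ t. Contradiction.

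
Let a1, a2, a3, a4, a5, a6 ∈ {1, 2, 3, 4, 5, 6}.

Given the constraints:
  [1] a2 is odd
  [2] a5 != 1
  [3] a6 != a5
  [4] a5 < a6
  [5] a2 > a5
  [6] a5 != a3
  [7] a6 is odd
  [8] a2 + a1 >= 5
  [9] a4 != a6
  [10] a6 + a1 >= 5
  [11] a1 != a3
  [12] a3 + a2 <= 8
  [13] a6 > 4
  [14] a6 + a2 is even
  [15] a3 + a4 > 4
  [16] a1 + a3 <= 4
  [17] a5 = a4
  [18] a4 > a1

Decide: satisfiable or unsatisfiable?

Satisfiable

The assignment a1 = 1, a2 = 5, a3 = 2, a4 = 4, a5 = 4, a6 = 5 works:
  constraint 8 holds since a2 + a1 = 6.
  constraint 10 holds since a6 + a1 = 6.
The rest check out directly.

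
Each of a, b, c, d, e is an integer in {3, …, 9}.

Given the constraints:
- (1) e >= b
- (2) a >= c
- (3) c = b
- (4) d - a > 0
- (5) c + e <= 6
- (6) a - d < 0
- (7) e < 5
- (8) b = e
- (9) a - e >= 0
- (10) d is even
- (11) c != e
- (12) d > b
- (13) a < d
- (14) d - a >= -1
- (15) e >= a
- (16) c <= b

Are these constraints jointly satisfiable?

From constraints 3 and 8, c = b = e, so c = e. But constraint 11 says c ≠ e. Contradiction.

Unsatisfiable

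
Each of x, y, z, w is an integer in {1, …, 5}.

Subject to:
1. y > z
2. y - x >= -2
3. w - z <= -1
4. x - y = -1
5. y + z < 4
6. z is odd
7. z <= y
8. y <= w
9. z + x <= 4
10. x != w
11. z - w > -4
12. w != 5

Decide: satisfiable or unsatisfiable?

Unsatisfiable

Constraints 3, 7, and 8 give z ≤ y, y ≤ w, w < z. Chaining: z ≤ y ≤ w < z, which forces z < z — impossible.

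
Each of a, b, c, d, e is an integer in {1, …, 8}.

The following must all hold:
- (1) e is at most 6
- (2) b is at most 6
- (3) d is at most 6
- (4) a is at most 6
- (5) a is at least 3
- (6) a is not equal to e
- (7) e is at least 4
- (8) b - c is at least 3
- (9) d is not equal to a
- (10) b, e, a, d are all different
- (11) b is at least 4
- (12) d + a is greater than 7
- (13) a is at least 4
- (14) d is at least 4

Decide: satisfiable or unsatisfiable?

Constraints 1, 2, 3, 4, 7, 11, 13, and 14 confine each of b, e, a, d to the 3 values {4, …, 6}.
Constraint 10 requires all 4 of them to be distinct, but only 3 values are available — impossible by the pigeonhole principle.

Unsatisfiable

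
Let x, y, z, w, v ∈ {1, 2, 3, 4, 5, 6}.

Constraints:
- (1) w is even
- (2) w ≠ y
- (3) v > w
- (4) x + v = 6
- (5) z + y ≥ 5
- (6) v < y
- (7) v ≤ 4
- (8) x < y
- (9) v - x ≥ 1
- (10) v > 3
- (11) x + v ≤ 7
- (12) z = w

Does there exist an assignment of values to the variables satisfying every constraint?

Satisfiable

Try x = 2, y = 6, z = 2, w = 2, v = 4.
Check constraint 4: x + v = 6; constraint 5: z + y = 8; constraint 9: v - x = 2. The remaining constraints are straightforward to verify.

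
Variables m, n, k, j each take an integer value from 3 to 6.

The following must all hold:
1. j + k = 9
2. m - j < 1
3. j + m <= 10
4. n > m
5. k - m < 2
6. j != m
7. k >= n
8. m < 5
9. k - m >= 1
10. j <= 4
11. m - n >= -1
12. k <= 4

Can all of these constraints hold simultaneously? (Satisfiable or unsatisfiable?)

From constraint 10: j ≤ 4. From constraint 12: k ≤ 4. Hence j + k ≤ 8. But constraint 1 requires j + k = 9, and 9 > 8. Contradiction.

Unsatisfiable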